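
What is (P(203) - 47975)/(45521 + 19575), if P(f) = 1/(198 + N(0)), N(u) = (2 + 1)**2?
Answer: -1241353/1684359 ≈ -0.73699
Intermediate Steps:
N(u) = 9 (N(u) = 3**2 = 9)
P(f) = 1/207 (P(f) = 1/(198 + 9) = 1/207)
(P(203) - 47975)/(45521 + 19575) = (1/207 - 47975)/(45521 + 19575) = -9930824/207/65096 = -9930824/207*1/65096 = -1241353/1684359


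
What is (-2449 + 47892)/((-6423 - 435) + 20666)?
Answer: 45443/13808 ≈ 3.2911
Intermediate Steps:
(-2449 + 47892)/((-6423 - 435) + 20666) = 45443/(-6858 + 20666) = 45443/13808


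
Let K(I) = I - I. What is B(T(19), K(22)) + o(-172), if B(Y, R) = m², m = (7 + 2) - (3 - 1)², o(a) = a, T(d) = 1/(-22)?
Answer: -147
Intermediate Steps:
T(d) = -1/22
K(I) = 0
m = 5 (m = 9 - 1*2² = 9 - 1*4 = 9 - 4 = 5)
B(Y, R) = 25 (B(Y, R) = 5² = 25)
B(T(19), K(22)) + o(-172) = 25 - 172 = -147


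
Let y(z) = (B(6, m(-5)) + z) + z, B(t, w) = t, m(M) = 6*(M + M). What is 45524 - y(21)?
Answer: 45476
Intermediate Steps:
m(M) = 12*M (m(M) = 6*(2*M) = 12*M)
y(z) = 6 + 2*z (y(z) = (6 + z) + z = 6 + 2*z)
45524 - y(21) = 45524 - (6 + 2*21) = 45524 - (6 + 42) = 45524 - 1*48 = 45524 - 48 = 45476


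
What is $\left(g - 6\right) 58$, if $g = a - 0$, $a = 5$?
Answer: $-58$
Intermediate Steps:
$g = 5$ ($g = 5 - 0 = 5 + 0 = 5$)
$\left(g - 6\right) 58 = \left(5 - 6\right) 58 = \left(-1\right) 58 = -58$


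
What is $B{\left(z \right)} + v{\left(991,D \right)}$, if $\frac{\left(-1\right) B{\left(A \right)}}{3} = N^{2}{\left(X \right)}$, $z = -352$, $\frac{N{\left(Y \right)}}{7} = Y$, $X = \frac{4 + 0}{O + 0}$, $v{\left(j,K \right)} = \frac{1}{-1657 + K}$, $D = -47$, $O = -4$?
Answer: $- \frac{250489}{1704} \approx -147.0$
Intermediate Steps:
$X = -1$ ($X = \frac{4 + 0}{-4 + 0} = \frac{4}{-4} = 4 \left(- \frac{1}{4}\right) = -1$)
$N{\left(Y \right)} = 7 Y$
$B{\left(A \right)} = -147$ ($B{\left(A \right)} = - 3 \left(7 \left(-1\right)\right)^{2} = - 3 \left(-7\right)^{2} = \left(-3\right) 49 = -147$)
$B{\left(z \right)} + v{\left(991,D \right)} = -147 + \frac{1}{-1657 - 47} = -147 + \frac{1}{-1704} = -147 - \frac{1}{1704} = - \frac{250489}{1704}$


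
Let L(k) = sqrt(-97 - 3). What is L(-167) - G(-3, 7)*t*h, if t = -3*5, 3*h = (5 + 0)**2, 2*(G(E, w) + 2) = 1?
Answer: -375/2 + 10*I ≈ -187.5 + 10.0*I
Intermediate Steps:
G(E, w) = -3/2 (G(E, w) = -2 + (1/2)*1 = -2 + 1/2 = -3/2)
L(k) = 10*I (L(k) = sqrt(-100) = 10*I)
h = 25/3 (h = (5 + 0)**2/3 = (1/3)*5**2 = (1/3)*25 = 25/3 ≈ 8.3333)
t = -15 (t = -1*15 = -15)
L(-167) - G(-3, 7)*t*h = 10*I - (-3/2*(-15))*25/3 = 10*I - 45*25/(2*3) = 10*I - 1*375/2 = 10*I - 375/2 = -375/2 + 10*I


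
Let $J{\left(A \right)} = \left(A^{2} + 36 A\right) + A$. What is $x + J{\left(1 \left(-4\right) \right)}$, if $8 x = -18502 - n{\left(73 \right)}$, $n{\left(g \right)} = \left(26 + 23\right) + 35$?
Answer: $- \frac{9821}{4} \approx -2455.3$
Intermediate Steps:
$J{\left(A \right)} = A^{2} + 37 A$
$n{\left(g \right)} = 84$ ($n{\left(g \right)} = 49 + 35 = 84$)
$x = - \frac{9293}{4}$ ($x = \frac{-18502 - 84}{8} = \frac{1}{8} \left(-18586\right) = - \frac{9293}{4} \approx -2323.3$)
$x + J{\left(1 \left(-4\right) \right)} = - \frac{9293}{4} + 1 \left(-4\right) \left(37 + 1 \left(-4\right)\right) = - \frac{9293}{4} - 4 \left(37 - 4\right) = - \frac{9293}{4} - 132 = - \frac{9821}{4}$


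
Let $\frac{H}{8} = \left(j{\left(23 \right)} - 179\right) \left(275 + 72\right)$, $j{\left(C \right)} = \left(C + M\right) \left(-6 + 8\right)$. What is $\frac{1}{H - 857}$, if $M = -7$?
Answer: $- \frac{1}{408929} \approx -2.4454 \cdot 10^{-6}$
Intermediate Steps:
$j{\left(C \right)} = -14 + 2 C$ ($j{\left(C \right)} = \left(C - 7\right) \left(-6 + 8\right) = \left(-7 + C\right) 2 = -14 + 2 C$)
$H = -408072$ ($H = 8 \left(\left(-14 + 2 \cdot 23\right) - 179\right) \left(275 + 72\right) = 8 \left(\left(-14 + 46\right) - 179\right) 347 = 8 \left(32 - 179\right) 347 = 8 \left(\left(-147\right) 347\right) = 8 \left(-51009\right) = -408072$)
$\frac{1}{H - 857} = \frac{1}{-408072 - 857} = \frac{1}{-408929} = - \frac{1}{408929}$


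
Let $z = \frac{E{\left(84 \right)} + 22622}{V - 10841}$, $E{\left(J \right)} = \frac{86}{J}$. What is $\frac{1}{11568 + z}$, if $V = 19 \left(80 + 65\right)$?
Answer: $\frac{339612}{3927681449} \approx 8.6466 \cdot 10^{-5}$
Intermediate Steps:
$V = 2755$ ($V = 19 \cdot 145 = 2755$)
$z = - \frac{950167}{339612}$ ($z = \frac{\frac{86}{84} + 22622}{2755 - 10841} = \frac{86 \cdot \frac{1}{84} + 22622}{-8086} = \left(\frac{43}{42} + 22622\right) \left(- \frac{1}{8086}\right) = \frac{950167}{42} \left(- \frac{1}{8086}\right) = - \frac{950167}{339612} \approx -2.7978$)
$\frac{1}{11568 + z} = \frac{1}{11568 - \frac{950167}{339612}} = \frac{1}{\frac{3927681449}{339612}} = \frac{339612}{3927681449}$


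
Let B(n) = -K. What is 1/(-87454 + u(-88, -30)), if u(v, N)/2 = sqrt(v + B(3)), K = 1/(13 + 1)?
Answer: -306089/26768708639 - 3*I*sqrt(1918)/53537417278 ≈ -1.1435e-5 - 2.4541e-9*I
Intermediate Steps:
K = 1/14 ≈ 0.071429
B(n) = -1/14 (B(n) = -1*1/14 = -1/14)
u(v, N) = 2*sqrt(-1/14 + v) (u(v, N) = 2*sqrt(v - 1/14) = 2*sqrt(-1/14 + v))
1/(-87454 + u(-88, -30)) = 1/(-87454 + sqrt(-14 + 196*(-88))/7) = 1/(-87454 + sqrt(-14 - 17248)/7) = 1/(-87454 + sqrt(-17262)/7) = 1/(-87454 + (3*I*sqrt(1918))/7) = 1/(-87454 + 3*I*sqrt(1918)/7)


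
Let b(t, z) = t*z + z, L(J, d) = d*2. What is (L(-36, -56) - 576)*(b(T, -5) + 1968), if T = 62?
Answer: -1137264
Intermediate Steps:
L(J, d) = 2*d
b(t, z) = z + t*z
(L(-36, -56) - 576)*(b(T, -5) + 1968) = (2*(-56) - 576)*(-5*(1 + 62) + 1968) = (-112 - 576)*(-5*63 + 1968) = -688*(-315 + 1968) = -688*1653 = -1137264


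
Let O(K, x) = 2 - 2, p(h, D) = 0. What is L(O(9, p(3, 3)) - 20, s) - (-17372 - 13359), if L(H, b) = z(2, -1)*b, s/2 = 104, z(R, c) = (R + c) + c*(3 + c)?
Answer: 30523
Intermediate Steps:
O(K, x) = 0
z(R, c) = R + c + c*(3 + c)
s = 208 (s = 2*104 = 208)
L(H, b) = -b (L(H, b) = (2 + (-1)**2 + 4*(-1))*b = (2 + 1 - 4)*b = -b)
L(O(9, p(3, 3)) - 20, s) - (-17372 - 13359) = -1*208 - (-17372 - 13359) = -208 - 1*(-30731) = -208 + 30731 = 30523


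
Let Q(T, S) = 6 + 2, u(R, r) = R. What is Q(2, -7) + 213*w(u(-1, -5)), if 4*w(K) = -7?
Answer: -1459/4 ≈ -364.75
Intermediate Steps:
Q(T, S) = 8
w(K) = -7/4 (w(K) = (1/4)*(-7) = -7/4)
Q(2, -7) + 213*w(u(-1, -5)) = 8 + 213*(-7/4) = 8 - 1491/4 = -1459/4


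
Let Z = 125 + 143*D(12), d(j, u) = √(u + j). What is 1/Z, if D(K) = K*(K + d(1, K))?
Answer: 20717/390913561 - 1716*√13/390913561 ≈ 3.7169e-5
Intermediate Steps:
d(j, u) = √(j + u)
D(K) = K*(K + √(1 + K))
Z = 20717 + 1716*√13 (Z = 125 + 143*(12*(12 + √(1 + 12))) = 125 + 143*(12*(12 + √13)) = 125 + 143*(144 + 12*√13) = 125 + (20592 + 1716*√13) = 20717 + 1716*√13 ≈ 26904.)
1/Z = 1/(20717 + 1716*√13)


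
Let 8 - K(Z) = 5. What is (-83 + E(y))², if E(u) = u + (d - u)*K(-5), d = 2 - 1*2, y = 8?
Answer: 9801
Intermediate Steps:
K(Z) = 3 (K(Z) = 8 - 1*5 = 8 - 5 = 3)
d = 0 (d = 2 - 2 = 0)
E(u) = -2*u (E(u) = u + (0 - u)*3 = u - u*3 = u - 3*u = -2*u)
(-83 + E(y))² = (-83 - 2*8)² = (-83 - 16)² = (-99)² = 9801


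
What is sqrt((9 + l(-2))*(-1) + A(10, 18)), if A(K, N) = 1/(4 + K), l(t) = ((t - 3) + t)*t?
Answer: I*sqrt(4494)/14 ≈ 4.7884*I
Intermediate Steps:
l(t) = t*(-3 + 2*t) (l(t) = ((-3 + t) + t)*t = (-3 + 2*t)*t = t*(-3 + 2*t))
sqrt((9 + l(-2))*(-1) + A(10, 18)) = sqrt((9 - 2*(-3 + 2*(-2)))*(-1) + 1/(4 + 10)) = sqrt((9 - 2*(-3 - 4))*(-1) + 1/14) = sqrt((9 - 2*(-7))*(-1) + 1/14) = sqrt((9 + 14)*(-1) + 1/14) = sqrt(23*(-1) + 1/14) = sqrt(-23 + 1/14) = sqrt(-321/14) = I*sqrt(4494)/14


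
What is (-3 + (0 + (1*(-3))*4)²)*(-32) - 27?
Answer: -4539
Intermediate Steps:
(-3 + (0 + (1*(-3))*4)²)*(-32) - 27 = (-3 + (0 - 3*4)²)*(-32) - 27 = (-3 + (0 - 12)²)*(-32) - 27 = (-3 + (-12)²)*(-32) - 27 = (-3 + 144)*(-32) - 27 = 141*(-32) - 27 = -4512 - 27 = -4539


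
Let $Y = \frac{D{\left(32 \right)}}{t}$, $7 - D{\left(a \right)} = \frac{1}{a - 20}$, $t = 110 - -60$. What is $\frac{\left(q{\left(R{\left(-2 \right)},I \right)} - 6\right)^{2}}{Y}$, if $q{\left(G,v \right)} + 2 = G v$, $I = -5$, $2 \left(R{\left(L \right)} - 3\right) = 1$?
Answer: $\frac{1326510}{83} \approx 15982.0$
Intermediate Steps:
$R{\left(L \right)} = \frac{7}{2}$ ($R{\left(L \right)} = 3 + \frac{1}{2} \cdot 1 = 3 + \frac{1}{2} = \frac{7}{2}$)
$t = 170$ ($t = 110 + 60 = 170$)
$q{\left(G,v \right)} = -2 + G v$
$D{\left(a \right)} = 7 - \frac{1}{-20 + a}$ ($D{\left(a \right)} = 7 - \frac{1}{a - 20} = 7 - \frac{1}{-20 + a}$)
$Y = \frac{83}{2040}$ ($Y = \frac{\frac{1}{-20 + 32} \left(-141 + 7 \cdot 32\right)}{170} = \frac{-141 + 224}{12} \cdot \frac{1}{170} = \frac{1}{12} \cdot 83 \cdot \frac{1}{170} = \frac{83}{12} \cdot \frac{1}{170} = \frac{83}{2040} \approx 0.040686$)
$\frac{\left(q{\left(R{\left(-2 \right)},I \right)} - 6\right)^{2}}{Y} = \frac{\left(\left(-2 + \frac{7}{2} \left(-5\right)\right) - 6\right)^{2}}{\frac{83}{2040}} = \left(\left(-2 - \frac{35}{2}\right) - 6\right)^{2} \cdot \frac{2040}{83} = \left(- \frac{39}{2} - 6\right)^{2} \cdot \frac{2040}{83} = \left(- \frac{51}{2}\right)^{2} \cdot \frac{2040}{83} = \frac{2601}{4} \cdot \frac{2040}{83} = \frac{1326510}{83}$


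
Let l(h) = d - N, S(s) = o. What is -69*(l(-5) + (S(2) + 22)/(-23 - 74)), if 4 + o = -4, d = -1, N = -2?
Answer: -5727/97 ≈ -59.041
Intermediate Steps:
o = -8 (o = -4 - 4 = -8)
S(s) = -8
l(h) = 1 (l(h) = -1 - 1*(-2) = -1 + 2 = 1)
-69*(l(-5) + (S(2) + 22)/(-23 - 74)) = -69*(1 + (-8 + 22)/(-23 - 74)) = -69*(1 + 14/(-97)) = -69*(1 + 14*(-1/97)) = -69*(1 - 14/97) = -69*83/97 = -1*5727/97 = -5727/97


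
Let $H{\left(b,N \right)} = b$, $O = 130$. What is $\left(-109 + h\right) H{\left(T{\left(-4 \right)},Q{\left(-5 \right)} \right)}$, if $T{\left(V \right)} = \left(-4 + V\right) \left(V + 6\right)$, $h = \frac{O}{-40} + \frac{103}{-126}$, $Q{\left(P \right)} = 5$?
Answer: $\frac{113972}{63} \approx 1809.1$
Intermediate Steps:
$h = - \frac{1025}{252}$ ($h = \frac{130}{-40} + \frac{103}{-126} = 130 \left(- \frac{1}{40}\right) + 103 \left(- \frac{1}{126}\right) = - \frac{13}{4} - \frac{103}{126} = - \frac{1025}{252} \approx -4.0675$)
$T{\left(V \right)} = \left(-4 + V\right) \left(6 + V\right)$
$\left(-109 + h\right) H{\left(T{\left(-4 \right)},Q{\left(-5 \right)} \right)} = \left(-109 - \frac{1025}{252}\right) \left(-24 + \left(-4\right)^{2} + 2 \left(-4\right)\right) = - \frac{28493 \left(-24 + 16 - 8\right)}{252} = \left(- \frac{28493}{252}\right) \left(-16\right) = \frac{113972}{63}$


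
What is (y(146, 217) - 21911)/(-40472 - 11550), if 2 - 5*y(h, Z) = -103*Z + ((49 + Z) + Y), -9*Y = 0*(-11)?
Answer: 1182/3515 ≈ 0.33627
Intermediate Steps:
Y = 0 (Y = -0*(-11) = -1/9*0 = 0)
y(h, Z) = -47/5 + 102*Z/5 (y(h, Z) = 2/5 - (-103*Z + ((49 + Z) + 0))/5 = 2/5 - (-103*Z + (49 + Z))/5 = 2/5 - (49 - 102*Z)/5 = 2/5 + (-49/5 + 102*Z/5) = -47/5 + 102*Z/5)
(y(146, 217) - 21911)/(-40472 - 11550) = ((-47/5 + (102/5)*217) - 21911)/(-40472 - 11550) = ((-47/5 + 22134/5) - 21911)/(-52022) = (22087/5 - 21911)*(-1/52022) = -87468/5*(-1/52022) = 1182/3515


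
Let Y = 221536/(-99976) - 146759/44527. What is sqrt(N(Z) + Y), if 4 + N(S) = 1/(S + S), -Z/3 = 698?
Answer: I*sqrt(12914795301043044367890939)/1165214506386 ≈ 3.0842*I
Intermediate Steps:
Z = -2094 (Z = -3*698 = -2094)
Y = -3067088907/556453919 (Y = 221536*(-1/99976) - 146759*1/44527 = -27692/12497 - 146759/44527 = -3067088907/556453919 ≈ -5.5118)
N(S) = -4 + 1/(2*S) (N(S) = -4 + 1/(S + S) = -4 + 1/(2*S))
sqrt(N(Z) + Y) = sqrt((-4 + (1/2)/(-2094)) - 3067088907/556453919) = sqrt((-4 + (1/2)*(-1/2094)) - 3067088907/556453919) = sqrt((-4 - 1/4188) - 3067088907/556453919) = sqrt(-16753/4188 - 3067088907/556453919) = sqrt(-22167240847523/2330429012772) = I*sqrt(12914795301043044367890939)/1165214506386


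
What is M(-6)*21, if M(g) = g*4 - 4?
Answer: -588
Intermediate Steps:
M(g) = -4 + 4*g (M(g) = 4*g - 4 = -4 + 4*g)
M(-6)*21 = (-4 + 4*(-6))*21 = (-4 - 24)*21 = -28*21 = -588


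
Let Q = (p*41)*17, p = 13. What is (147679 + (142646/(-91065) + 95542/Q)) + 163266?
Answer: 19736965725673/63472305 ≈ 3.1095e+5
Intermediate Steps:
Q = 9061 (Q = (13*41)*17 = 533*17 = 9061)
(147679 + (142646/(-91065) + 95542/Q)) + 163266 = (147679 + (142646/(-91065) + 95542/9061)) + 163266 = (147679 + (142646*(-1/91065) + 95542*(1/9061))) + 163266 = (147679 + (-142646/91065 + 95542/9061)) + 163266 = (147679 + 569847448/63472305) + 163266 = 9374096377543/63472305 + 163266 = 19736965725673/63472305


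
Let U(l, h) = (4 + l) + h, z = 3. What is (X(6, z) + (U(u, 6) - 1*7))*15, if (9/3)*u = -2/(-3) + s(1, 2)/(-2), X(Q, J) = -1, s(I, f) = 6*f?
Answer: 10/3 ≈ 3.3333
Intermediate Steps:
u = -16/9 (u = (-2/(-3) + (6*2)/(-2))/3 = (-2*(-1/3) + 12*(-1/2))/3 = (2/3 - 6)/3 = (1/3)*(-16/3) = -16/9 ≈ -1.7778)
U(l, h) = 4 + h + l
(X(6, z) + (U(u, 6) - 1*7))*15 = (-1 + ((4 + 6 - 16/9) - 1*7))*15 = (-1 + (74/9 - 7))*15 = (-1 + 11/9)*15 = (2/9)*15 = 10/3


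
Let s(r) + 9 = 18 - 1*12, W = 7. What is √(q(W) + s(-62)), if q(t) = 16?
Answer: √13 ≈ 3.6056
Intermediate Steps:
s(r) = -3 (s(r) = -9 + (18 - 1*12) = -9 + (18 - 12) = -9 + 6 = -3)
√(q(W) + s(-62)) = √(16 - 3) = √13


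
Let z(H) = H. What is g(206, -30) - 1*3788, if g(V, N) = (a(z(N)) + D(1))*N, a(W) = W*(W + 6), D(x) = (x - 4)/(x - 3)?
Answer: -25433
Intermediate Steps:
D(x) = (-4 + x)/(-3 + x)
a(W) = W*(6 + W)
g(V, N) = N*(3/2 + N*(6 + N)) (g(V, N) = (N*(6 + N) + (-4 + 1)/(-3 + 1))*N = (N*(6 + N) - 3/(-2))*N = (N*(6 + N) - 1/2*(-3))*N = (N*(6 + N) + 3/2)*N = (3/2 + N*(6 + N))*N = N*(3/2 + N*(6 + N)))
g(206, -30) - 1*3788 = (1/2)*(-30)*(3 + 2*(-30)*(6 - 30)) - 1*3788 = (1/2)*(-30)*(3 + 2*(-30)*(-24)) - 3788 = (1/2)*(-30)*(3 + 1440) - 3788 = (1/2)*(-30)*1443 - 3788 = -21645 - 3788 = -25433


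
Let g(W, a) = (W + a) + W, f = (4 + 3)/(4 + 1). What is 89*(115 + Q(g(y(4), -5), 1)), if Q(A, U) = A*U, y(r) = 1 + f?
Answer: 51086/5 ≈ 10217.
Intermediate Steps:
f = 7/5 ≈ 1.4000
y(r) = 12/5 (y(r) = 1 + 7/5 = 12/5)
g(W, a) = a + 2*W
89*(115 + Q(g(y(4), -5), 1)) = 89*(115 + (-5 + 2*(12/5))*1) = 89*(115 + (-5 + 24/5)*1) = 89*(115 - 1/5*1) = 89*(115 - 1/5) = 89*(574/5) = 51086/5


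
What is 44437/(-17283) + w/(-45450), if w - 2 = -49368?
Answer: -194411512/130918725 ≈ -1.4850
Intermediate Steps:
w = -49366 (w = 2 - 49368 = -49366)
44437/(-17283) + w/(-45450) = 44437/(-17283) - 49366/(-45450) = 44437*(-1/17283) - 49366*(-1/45450) = -44437/17283 + 24683/22725 = -194411512/130918725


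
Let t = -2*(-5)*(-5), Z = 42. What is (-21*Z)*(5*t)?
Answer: 220500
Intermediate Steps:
t = -50 (t = 10*(-5) = -50)
(-21*Z)*(5*t) = (-21*42)*(5*(-50)) = -882*(-250) = 220500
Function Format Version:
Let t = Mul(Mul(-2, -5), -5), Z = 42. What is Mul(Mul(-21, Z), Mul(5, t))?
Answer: 220500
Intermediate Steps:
t = -50 (t = Mul(10, -5) = -50)
Mul(Mul(-21, Z), Mul(5, t)) = Mul(Mul(-21, 42), Mul(5, -50)) = Mul(-882, -250) = 220500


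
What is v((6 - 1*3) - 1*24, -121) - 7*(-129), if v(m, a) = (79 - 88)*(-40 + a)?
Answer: 2352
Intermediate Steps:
v(m, a) = 360 - 9*a (v(m, a) = -9*(-40 + a) = 360 - 9*a)
v((6 - 1*3) - 1*24, -121) - 7*(-129) = (360 - 9*(-121)) - 7*(-129) = (360 + 1089) - 1*(-903) = 1449 + 903 = 2352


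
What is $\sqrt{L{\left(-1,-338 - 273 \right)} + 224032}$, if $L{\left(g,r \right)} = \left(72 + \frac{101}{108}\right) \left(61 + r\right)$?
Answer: $\frac{\sqrt{59589318}}{18} \approx 428.86$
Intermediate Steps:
$L{\left(g,r \right)} = \frac{480497}{108} + \frac{7877 r}{108}$ ($L{\left(g,r \right)} = \left(72 + 101 \cdot \frac{1}{108}\right) \left(61 + r\right) = \left(72 + \frac{101}{108}\right) \left(61 + r\right) = \frac{7877 \left(61 + r\right)}{108} = \frac{480497}{108} + \frac{7877 r}{108}$)
$\sqrt{L{\left(-1,-338 - 273 \right)} + 224032} = \sqrt{\left(\frac{480497}{108} + \frac{7877 \left(-338 - 273\right)}{108}\right) + 224032} = \sqrt{\left(\frac{480497}{108} + \frac{7877}{108} \left(-611\right)\right) + 224032} = \sqrt{\left(\frac{480497}{108} - \frac{4812847}{108}\right) + 224032} = \sqrt{- \frac{2166175}{54} + 224032} = \sqrt{\frac{9931553}{54}} = \frac{\sqrt{59589318}}{18}$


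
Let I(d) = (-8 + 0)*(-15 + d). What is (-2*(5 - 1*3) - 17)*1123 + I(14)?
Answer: -23575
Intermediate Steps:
I(d) = 120 - 8*d (I(d) = -8*(-15 + d) = 120 - 8*d)
(-2*(5 - 1*3) - 17)*1123 + I(14) = (-2*(5 - 1*3) - 17)*1123 + (120 - 8*14) = (-2*(5 - 3) - 17)*1123 + (120 - 112) = (-2*2 - 17)*1123 + 8 = (-4 - 17)*1123 + 8 = -21*1123 + 8 = -23583 + 8 = -23575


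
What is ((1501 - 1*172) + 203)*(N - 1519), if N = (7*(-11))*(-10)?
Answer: -1147468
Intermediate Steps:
N = 770 (N = -77*(-10) = 770)
((1501 - 1*172) + 203)*(N - 1519) = ((1501 - 1*172) + 203)*(770 - 1519) = ((1501 - 172) + 203)*(-749) = (1329 + 203)*(-749) = 1532*(-749) = -1147468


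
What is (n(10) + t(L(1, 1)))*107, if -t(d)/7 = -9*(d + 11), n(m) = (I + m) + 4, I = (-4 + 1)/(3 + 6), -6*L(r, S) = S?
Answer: 446939/6 ≈ 74490.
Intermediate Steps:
L(r, S) = -S/6
I = -⅓ (I = -3/9 = -3*⅑ = -⅓ ≈ -0.33333)
n(m) = 11/3 + m (n(m) = (-⅓ + m) + 4 = 11/3 + m)
t(d) = 693 + 63*d (t(d) = -(-63)*(d + 11) = -(-63)*(11 + d) = -7*(-99 - 9*d) = 693 + 63*d)
(n(10) + t(L(1, 1)))*107 = ((11/3 + 10) + (693 + 63*(-⅙*1)))*107 = (41/3 + (693 + 63*(-⅙)))*107 = (41/3 + (693 - 21/2))*107 = (41/3 + 1365/2)*107 = (4177/6)*107 = 446939/6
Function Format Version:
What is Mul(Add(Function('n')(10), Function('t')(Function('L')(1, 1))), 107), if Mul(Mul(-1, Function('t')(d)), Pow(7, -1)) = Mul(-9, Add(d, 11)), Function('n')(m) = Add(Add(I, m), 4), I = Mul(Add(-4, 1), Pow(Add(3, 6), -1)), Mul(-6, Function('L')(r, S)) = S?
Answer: Rational(446939, 6) ≈ 74490.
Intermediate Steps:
Function('L')(r, S) = Mul(Rational(-1, 6), S)
I = Rational(-1, 3) (I = Mul(-3, Pow(9, -1)) = Mul(-3, Rational(1, 9)) = Rational(-1, 3) ≈ -0.33333)
Function('n')(m) = Add(Rational(11, 3), m) (Function('n')(m) = Add(Add(Rational(-1, 3), m), 4) = Add(Rational(11, 3), m))
Function('t')(d) = Add(693, Mul(63, d)) (Function('t')(d) = Mul(-7, Mul(-9, Add(d, 11))) = Mul(-7, Mul(-9, Add(11, d))) = Mul(-7, Add(-99, Mul(-9, d))) = Add(693, Mul(63, d)))
Mul(Add(Function('n')(10), Function('t')(Function('L')(1, 1))), 107) = Mul(Add(Add(Rational(11, 3), 10), Add(693, Mul(63, Mul(Rational(-1, 6), 1)))), 107) = Mul(Add(Rational(41, 3), Add(693, Mul(63, Rational(-1, 6)))), 107) = Mul(Add(Rational(41, 3), Add(693, Rational(-21, 2))), 107) = Mul(Add(Rational(41, 3), Rational(1365, 2)), 107) = Mul(Rational(4177, 6), 107) = Rational(446939, 6)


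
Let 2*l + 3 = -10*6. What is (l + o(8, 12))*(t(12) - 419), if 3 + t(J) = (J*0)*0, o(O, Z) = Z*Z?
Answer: -47475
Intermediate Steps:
o(O, Z) = Z²
t(J) = -3 (t(J) = -3 + (J*0)*0 = -3 + 0*0 = -3 + 0 = -3)
l = -63/2 (l = -3/2 + (-10*6)/2 = -3/2 + (½)*(-60) = -3/2 - 30 = -63/2 ≈ -31.500)
(l + o(8, 12))*(t(12) - 419) = (-63/2 + 12²)*(-3 - 419) = (-63/2 + 144)*(-422) = (225/2)*(-422) = -47475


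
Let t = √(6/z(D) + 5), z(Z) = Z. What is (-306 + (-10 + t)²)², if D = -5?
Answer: 1060121/25 + 8088*√95/5 ≈ 58171.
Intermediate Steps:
t = √95/5 (t = √(6/(-5) + 5) = √(6*(-⅕) + 5) = √(-6/5 + 5) = √(19/5) = √95/5 ≈ 1.9494)
(-306 + (-10 + t)²)² = (-306 + (-10 + √95/5)²)²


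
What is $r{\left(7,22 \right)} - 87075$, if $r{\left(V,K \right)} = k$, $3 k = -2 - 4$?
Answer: $-87077$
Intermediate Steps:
$k = -2$ ($k = \frac{-2 - 4}{3} = \frac{1}{3} \left(-6\right) = -2$)
$r{\left(V,K \right)} = -2$
$r{\left(7,22 \right)} - 87075 = -2 - 87075 = -87077$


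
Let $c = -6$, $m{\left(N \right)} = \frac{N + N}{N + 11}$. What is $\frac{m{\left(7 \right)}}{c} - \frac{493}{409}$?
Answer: $- \frac{29485}{22086} \approx -1.335$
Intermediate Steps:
$m{\left(N \right)} = \frac{2 N}{11 + N}$
$\frac{m{\left(7 \right)}}{c} - \frac{493}{409} = \frac{2 \cdot 7 \frac{1}{11 + 7}}{-6} - \frac{493}{409} = 2 \cdot 7 \cdot \frac{1}{18} \left(- \frac{1}{6}\right) - \frac{493}{409} = \frac{7}{9} \left(- \frac{1}{6}\right) - \frac{493}{409} = - \frac{7}{54} - \frac{493}{409} = - \frac{29485}{22086}$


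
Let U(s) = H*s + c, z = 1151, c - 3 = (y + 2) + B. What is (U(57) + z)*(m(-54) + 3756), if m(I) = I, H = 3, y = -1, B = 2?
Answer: 4916256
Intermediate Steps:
c = 6 (c = 3 + ((-1 + 2) + 2) = 3 + (1 + 2) = 3 + 3 = 6)
U(s) = 6 + 3*s (U(s) = 3*s + 6 = 6 + 3*s)
(U(57) + z)*(m(-54) + 3756) = ((6 + 3*57) + 1151)*(-54 + 3756) = ((6 + 171) + 1151)*3702 = (177 + 1151)*3702 = 1328*3702 = 4916256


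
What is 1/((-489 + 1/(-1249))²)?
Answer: 1560001/373030220644 ≈ 4.1820e-6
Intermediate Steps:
1/((-489 + 1/(-1249))²) = 1/((-489 - 1/1249)²) = 1/((-610762/1249)²) = 1/(373030220644/1560001) = 1560001/373030220644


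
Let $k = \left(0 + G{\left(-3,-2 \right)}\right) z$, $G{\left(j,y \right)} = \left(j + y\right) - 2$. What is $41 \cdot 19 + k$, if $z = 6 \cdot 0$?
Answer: $779$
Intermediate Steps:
$z = 0$
$G{\left(j,y \right)} = -2 + j + y$
$k = 0$ ($k = \left(0 - 7\right) 0 = \left(-7\right) 0 = 0$)
$41 \cdot 19 + k = 41 \cdot 19 + 0 = 779 + 0 = 779$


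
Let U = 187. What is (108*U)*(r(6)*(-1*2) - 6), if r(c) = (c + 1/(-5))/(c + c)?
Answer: -703494/5 ≈ -1.4070e+5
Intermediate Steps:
r(c) = (-⅕ + c)/(2*c) (r(c) = (c - ⅕)/((2*c)) = (-⅕ + c)*(1/(2*c)) = (-⅕ + c)/(2*c))
(108*U)*(r(6)*(-1*2) - 6) = (108*187)*(((⅒)*(-1 + 5*6)/6)*(-1*2) - 6) = 20196*(((⅒)*(⅙)*(-1 + 30))*(-2) - 6) = 20196*(((⅒)*(⅙)*29)*(-2) - 6) = 20196*((29/60)*(-2) - 6) = 20196*(-29/30 - 6) = 20196*(-209/30) = -703494/5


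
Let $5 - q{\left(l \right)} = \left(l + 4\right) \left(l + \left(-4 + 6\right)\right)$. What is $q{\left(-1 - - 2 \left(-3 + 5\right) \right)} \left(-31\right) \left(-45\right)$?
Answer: $-41850$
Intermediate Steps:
$q{\left(l \right)} = 5 - \left(2 + l\right) \left(4 + l\right)$ ($q{\left(l \right)} = 5 - \left(l + 4\right) \left(l + \left(-4 + 6\right)\right) = 5 - \left(4 + l\right) \left(l + 2\right) = 5 - \left(4 + l\right) \left(2 + l\right) = 5 - \left(2 + l\right) \left(4 + l\right)$)
$q{\left(-1 - - 2 \left(-3 + 5\right) \right)} \left(-31\right) \left(-45\right) = \left(-3 - \left(-1 - - 2 \left(-3 + 5\right)\right)^{2} - 6 \left(-1 - - 2 \left(-3 + 5\right)\right)\right) \left(-31\right) \left(-45\right) = \left(-3 - \left(-1 - \left(-2\right) 2\right)^{2} - 6 \left(-1 - \left(-2\right) 2\right)\right) \left(-31\right) \left(-45\right) = \left(-3 - \left(-1 - -4\right)^{2} - 6 \left(-1 - -4\right)\right) \left(-31\right) \left(-45\right) = \left(-3 - \left(-1 + 4\right)^{2} - 6 \left(-1 + 4\right)\right) \left(-31\right) \left(-45\right) = \left(-3 - 3^{2} - 18\right) \left(-31\right) \left(-45\right) = \left(-3 - 9 - 18\right) \left(-31\right) \left(-45\right) = \left(-30\right) \left(-31\right) \left(-45\right) = 930 \left(-45\right) = -41850$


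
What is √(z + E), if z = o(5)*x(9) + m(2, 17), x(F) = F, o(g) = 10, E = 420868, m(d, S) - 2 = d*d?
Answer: 2*√105241 ≈ 648.82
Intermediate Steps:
m(d, S) = 2 + d² (m(d, S) = 2 + d*d = 2 + d²)
z = 96 (z = 10*9 + (2 + 2²) = 90 + (2 + 4) = 90 + 6 = 96)
√(z + E) = √(96 + 420868) = √420964 = 2*√105241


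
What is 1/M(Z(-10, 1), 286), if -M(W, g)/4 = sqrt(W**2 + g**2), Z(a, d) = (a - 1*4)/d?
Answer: -sqrt(20498)/163984 ≈ -0.00087308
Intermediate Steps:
Z(a, d) = (-4 + a)/d (Z(a, d) = (a - 4)/d = (-4 + a)/d)
M(W, g) = -4*sqrt(W**2 + g**2)
1/M(Z(-10, 1), 286) = 1/(-4*sqrt(((-4 - 10)/1)**2 + 286**2)) = 1/(-4*sqrt((1*(-14))**2 + 81796)) = 1/(-4*sqrt((-14)**2 + 81796)) = 1/(-4*sqrt(196 + 81796)) = 1/(-8*sqrt(20498)) = -sqrt(20498)/163984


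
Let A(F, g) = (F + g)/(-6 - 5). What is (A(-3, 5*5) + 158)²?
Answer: 24336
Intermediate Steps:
A(F, g) = -F/11 - g/11 (A(F, g) = (F + g)/(-11) = (F + g)*(-1/11) = -F/11 - g/11)
(A(-3, 5*5) + 158)² = ((-1/11*(-3) - 5*5/11) + 158)² = ((3/11 - 1/11*25) + 158)² = ((3/11 - 25/11) + 158)² = (-2 + 158)² = 156² = 24336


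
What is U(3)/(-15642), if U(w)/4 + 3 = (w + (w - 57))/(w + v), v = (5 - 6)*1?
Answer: 19/2607 ≈ 0.0072881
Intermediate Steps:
v = -1 (v = -1*1 = -1)
U(w) = -12 + 4*(-57 + 2*w)/(-1 + w) (U(w) = -12 + 4*((w + (w - 57))/(w - 1)) = -12 + 4*((w + (-57 + w))/(-1 + w)) = -12 + 4*((-57 + 2*w)/(-1 + w)) = -12 + 4*(-57 + 2*w)/(-1 + w))
U(3)/(-15642) = (4*(-54 - 1*3)/(-1 + 3))/(-15642) = (4*(-54 - 3)/2)*(-1/15642) = (4*(1/2)*(-57))*(-1/15642) = -114*(-1/15642) = 19/2607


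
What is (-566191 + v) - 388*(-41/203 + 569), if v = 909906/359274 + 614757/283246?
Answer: -2709211010929110507/3442978908502 ≈ -7.8688e+5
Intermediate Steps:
v = 79765573549/16960487234 (v = 909906*(1/359274) + 614757*(1/283246) = 151651/59879 + 614757/283246 = 79765573549/16960487234 ≈ 4.7030)
(-566191 + v) - 388*(-41/203 + 569) = (-566191 + 79765573549/16960487234) - 388*(-41/203 + 569) = -9602795461932145/16960487234 - 388*(-41*1/203 + 569) = -9602795461932145/16960487234 - 388*(-41/203 + 569) = -9602795461932145/16960487234 - 388*115466/203 = -9602795461932145/16960487234 - 44800808/203 = -2709211010929110507/3442978908502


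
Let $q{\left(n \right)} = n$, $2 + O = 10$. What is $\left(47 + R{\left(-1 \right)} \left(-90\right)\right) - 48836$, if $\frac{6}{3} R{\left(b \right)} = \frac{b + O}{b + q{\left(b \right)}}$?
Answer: $- \frac{97263}{2} \approx -48632.0$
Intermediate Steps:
$O = 8$ ($O = -2 + 10 = 8$)
$R{\left(b \right)} = \frac{8 + b}{4 b}$ ($R{\left(b \right)} = \frac{\left(b + 8\right) \frac{1}{b + b}}{2} = \frac{\left(8 + b\right) \frac{1}{2 b}}{2} = \frac{\frac{1}{2} \frac{1}{b} \left(8 + b\right)}{2} = \frac{8 + b}{4 b}$)
$\left(47 + R{\left(-1 \right)} \left(-90\right)\right) - 48836 = \left(47 + \frac{8 - 1}{4 \left(-1\right)} \left(-90\right)\right) - 48836 = \left(47 + \frac{1}{4} \left(-1\right) 7 \left(-90\right)\right) - 48836 = \left(47 - - \frac{315}{2}\right) - 48836 = \left(47 + \frac{315}{2}\right) - 48836 = \frac{409}{2} - 48836 = - \frac{97263}{2}$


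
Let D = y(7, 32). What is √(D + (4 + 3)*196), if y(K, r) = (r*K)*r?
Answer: 2*√2135 ≈ 92.412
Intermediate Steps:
y(K, r) = K*r² (y(K, r) = (K*r)*r = K*r²)
D = 7168 (D = 7*32² = 7*1024 = 7168)
√(D + (4 + 3)*196) = √(7168 + (4 + 3)*196) = √(7168 + 7*196) = √(7168 + 1372) = √8540 = 2*√2135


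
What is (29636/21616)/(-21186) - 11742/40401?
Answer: -149403428873/513941767416 ≈ -0.29070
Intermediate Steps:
(29636/21616)/(-21186) - 11742/40401 = (29636*(1/21616))*(-1/21186) - 11742*1/40401 = (7409/5404)*(-1/21186) - 3914/13467 = -7409/114489144 - 3914/13467 = -149403428873/513941767416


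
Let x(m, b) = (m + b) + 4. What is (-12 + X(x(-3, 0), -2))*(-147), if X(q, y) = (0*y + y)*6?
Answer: 3528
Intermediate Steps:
x(m, b) = 4 + b + m (x(m, b) = (b + m) + 4 = 4 + b + m)
X(q, y) = 6*y (X(q, y) = (0 + y)*6 = y*6 = 6*y)
(-12 + X(x(-3, 0), -2))*(-147) = (-12 + 6*(-2))*(-147) = (-12 - 12)*(-147) = -24*(-147) = 3528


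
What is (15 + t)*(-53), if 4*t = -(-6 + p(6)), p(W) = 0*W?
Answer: -1749/2 ≈ -874.50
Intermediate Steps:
p(W) = 0
t = 3/2 (t = (-(-6 + 0))/4 = (-1*(-6))/4 = (1/4)*6 = 3/2 ≈ 1.5000)
(15 + t)*(-53) = (15 + 3/2)*(-53) = (33/2)*(-53) = -1749/2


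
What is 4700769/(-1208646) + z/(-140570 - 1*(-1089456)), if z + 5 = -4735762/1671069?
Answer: -207050247009829588/53235953868455349 ≈ -3.8893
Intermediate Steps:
z = -13091107/1671069 (z = -5 - 4735762/1671069 = -13091107/1671069 ≈ -7.8340)
4700769/(-1208646) + z/(-140570 - 1*(-1089456)) = 4700769/(-1208646) - 13091107/(1671069*(-140570 - 1*(-1089456))) = 4700769*(-1/1208646) - 13091107/(1671069*(-140570 + 1089456)) = -1566923/402882 - 13091107/1671069/948886 = -1566923/402882 - 13091107/1671069*1/948886 = -1566923/402882 - 13091107/1585653979134 = -207050247009829588/53235953868455349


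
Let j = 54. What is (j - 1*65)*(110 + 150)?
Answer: -2860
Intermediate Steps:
(j - 1*65)*(110 + 150) = (54 - 1*65)*(110 + 150) = (54 - 65)*260 = -11*260 = -2860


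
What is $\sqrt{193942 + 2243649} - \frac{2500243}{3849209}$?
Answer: $- \frac{2500243}{3849209} + \sqrt{2437591} \approx 1560.6$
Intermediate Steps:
$\sqrt{193942 + 2243649} - \frac{2500243}{3849209} = \sqrt{2437591} - \frac{2500243}{3849209} = - \frac{2500243}{3849209} + \sqrt{2437591}$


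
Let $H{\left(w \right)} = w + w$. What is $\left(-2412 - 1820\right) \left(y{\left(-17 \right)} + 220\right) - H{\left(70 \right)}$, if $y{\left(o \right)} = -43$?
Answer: $-749204$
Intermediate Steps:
$H{\left(w \right)} = 2 w$
$\left(-2412 - 1820\right) \left(y{\left(-17 \right)} + 220\right) - H{\left(70 \right)} = \left(-2412 - 1820\right) \left(-43 + 220\right) - 2 \cdot 70 = \left(-4232\right) 177 - 140 = -749064 - 140 = -749204$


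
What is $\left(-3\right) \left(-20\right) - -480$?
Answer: $540$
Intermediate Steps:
$\left(-3\right) \left(-20\right) - -480 = 60 + 480 = 540$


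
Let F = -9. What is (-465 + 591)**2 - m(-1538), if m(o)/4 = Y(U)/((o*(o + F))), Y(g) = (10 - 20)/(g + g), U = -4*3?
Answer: 113320633603/7137858 ≈ 15876.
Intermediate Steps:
U = -12
Y(g) = -5/g (Y(g) = -10*1/(2*g) = -5/g)
m(o) = 5/(3*o*(-9 + o)) (m(o) = 4*((-5/(-12))/((o*(o - 9)))) = 4*((-5*(-1/12))/((o*(-9 + o)))) = 4*(5*(1/(o*(-9 + o)))/12) = 4*(5/(12*o*(-9 + o))) = 5/(3*o*(-9 + o)))
(-465 + 591)**2 - m(-1538) = (-465 + 591)**2 - 5/(3*(-1538)*(-9 - 1538)) = 126**2 - 5*(-1)/(3*1538*(-1547)) = 15876 - 5*(-1)*(-1)/(3*1538*1547) = 15876 - 1*5/7137858 = 15876 - 5/7137858 = 113320633603/7137858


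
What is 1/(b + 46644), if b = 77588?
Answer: 1/124232 ≈ 8.0495e-6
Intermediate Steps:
1/(b + 46644) = 1/(77588 + 46644) = 1/124232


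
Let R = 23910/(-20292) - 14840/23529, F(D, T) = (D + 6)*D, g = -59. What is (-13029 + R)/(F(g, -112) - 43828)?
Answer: 1036927643207/3238785249678 ≈ 0.32016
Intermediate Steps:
F(D, T) = D*(6 + D) (F(D, T) = (6 + D)*D = D*(6 + D))
R = -143951945/79575078 (R = 23910*(-1/20292) - 14840*1/23529 = -3985/3382 - 14840/23529 = -143951945/79575078 ≈ -1.8090)
(-13029 + R)/(F(g, -112) - 43828) = (-13029 - 143951945/79575078)/(-59*(6 - 59) - 43828) = -1036927643207/(79575078*(-59*(-53) - 43828)) = -1036927643207/(79575078*(3127 - 43828)) = -1036927643207/79575078/(-40701) = -1036927643207/79575078*(-1/40701) = 1036927643207/3238785249678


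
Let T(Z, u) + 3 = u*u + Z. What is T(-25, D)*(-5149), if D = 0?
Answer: 144172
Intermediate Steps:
T(Z, u) = -3 + Z + u**2 (T(Z, u) = -3 + (u*u + Z) = -3 + (u**2 + Z) = -3 + (Z + u**2) = -3 + Z + u**2)
T(-25, D)*(-5149) = (-3 - 25 + 0**2)*(-5149) = (-3 - 25 + 0)*(-5149) = -28*(-5149) = 144172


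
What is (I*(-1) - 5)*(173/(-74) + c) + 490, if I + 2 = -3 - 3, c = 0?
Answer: 35741/74 ≈ 482.99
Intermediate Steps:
I = -8 (I = -2 + (-3 - 3) = -2 - 6 = -8)
(I*(-1) - 5)*(173/(-74) + c) + 490 = (-8*(-1) - 5)*(173/(-74) + 0) + 490 = (8 - 5)*(173*(-1/74) + 0) + 490 = 3*(-173/74 + 0) + 490 = 3*(-173/74) + 490 = -519/74 + 490 = 35741/74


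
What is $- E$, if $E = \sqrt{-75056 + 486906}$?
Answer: $- 5 \sqrt{16474} \approx -641.76$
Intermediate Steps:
$E = 5 \sqrt{16474}$ ($E = \sqrt{411850} = 5 \sqrt{16474} \approx 641.76$)
$- E = - 5 \sqrt{16474}$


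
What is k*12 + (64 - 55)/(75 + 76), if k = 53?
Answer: 96045/151 ≈ 636.06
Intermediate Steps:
k*12 + (64 - 55)/(75 + 76) = 53*12 + (64 - 55)/(75 + 76) = 636 + 9/151 = 96045/151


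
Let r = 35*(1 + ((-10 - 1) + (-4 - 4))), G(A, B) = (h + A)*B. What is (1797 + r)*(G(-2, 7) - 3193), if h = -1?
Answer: -3750738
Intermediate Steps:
G(A, B) = B*(-1 + A) (G(A, B) = (-1 + A)*B = B*(-1 + A))
r = -630 (r = 35*(1 + (-11 - 8)) = 35*(1 - 19) = 35*(-18) = -630)
(1797 + r)*(G(-2, 7) - 3193) = (1797 - 630)*(7*(-1 - 2) - 3193) = 1167*(7*(-3) - 3193) = 1167*(-21 - 3193) = 1167*(-3214) = -3750738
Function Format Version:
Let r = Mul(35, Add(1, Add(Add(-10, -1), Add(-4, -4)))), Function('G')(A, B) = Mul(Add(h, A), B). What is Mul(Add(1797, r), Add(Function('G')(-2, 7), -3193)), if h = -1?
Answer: -3750738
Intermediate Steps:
Function('G')(A, B) = Mul(B, Add(-1, A)) (Function('G')(A, B) = Mul(Add(-1, A), B) = Mul(B, Add(-1, A)))
r = -630 (r = Mul(35, Add(1, Add(-11, -8))) = Mul(35, Add(1, -19)) = Mul(35, -18) = -630)
Mul(Add(1797, r), Add(Function('G')(-2, 7), -3193)) = Mul(Add(1797, -630), Add(Mul(7, Add(-1, -2)), -3193)) = Mul(1167, Add(Mul(7, -3), -3193)) = Mul(1167, Add(-21, -3193)) = Mul(1167, -3214) = -3750738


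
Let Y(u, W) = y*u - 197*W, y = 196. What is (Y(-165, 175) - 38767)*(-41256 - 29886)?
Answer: 7511314644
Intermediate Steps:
Y(u, W) = -197*W + 196*u (Y(u, W) = 196*u - 197*W = -197*W + 196*u)
(Y(-165, 175) - 38767)*(-41256 - 29886) = ((-197*175 + 196*(-165)) - 38767)*(-41256 - 29886) = ((-34475 - 32340) - 38767)*(-71142) = (-66815 - 38767)*(-71142) = -105582*(-71142) = 7511314644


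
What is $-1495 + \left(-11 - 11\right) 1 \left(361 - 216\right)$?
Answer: $-4685$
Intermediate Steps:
$-1495 + \left(-11 - 11\right) 1 \left(361 - 216\right) = -1495 + \left(-22\right) 1 \left(361 - 216\right) = -1495 - 3190 = -4685$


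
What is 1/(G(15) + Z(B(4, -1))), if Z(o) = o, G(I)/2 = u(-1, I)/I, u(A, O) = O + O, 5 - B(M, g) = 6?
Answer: ⅓ ≈ 0.33333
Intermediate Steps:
B(M, g) = -1 (B(M, g) = 5 - 1*6 = 5 - 6 = -1)
u(A, O) = 2*O
G(I) = 4 (G(I) = 2*((2*I)/I) = 2*2 = 4)
1/(G(15) + Z(B(4, -1))) = 1/(4 - 1) = 1/3 = ⅓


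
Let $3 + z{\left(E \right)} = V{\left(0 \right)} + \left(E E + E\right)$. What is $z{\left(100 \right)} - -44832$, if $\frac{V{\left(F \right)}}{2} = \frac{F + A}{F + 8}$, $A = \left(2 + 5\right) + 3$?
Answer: $\frac{109863}{2} \approx 54932.0$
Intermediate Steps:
$A = 10$ ($A = 7 + 3 = 10$)
$V{\left(F \right)} = \frac{2 \left(10 + F\right)}{8 + F}$ ($V{\left(F \right)} = 2 \frac{F + 10}{F + 8} = 2 \frac{10 + F}{8 + F} = \frac{2 \left(10 + F\right)}{8 + F}$)
$z{\left(E \right)} = - \frac{1}{2} + E + E^{2}$ ($z{\left(E \right)} = -3 + \left(\frac{2 \left(10 + 0\right)}{8 + 0} + \left(E E + E\right)\right) = -3 + \left(2 \cdot \frac{1}{8} \cdot 10 + \left(E^{2} + E\right)\right) = -3 + \left(2 \cdot \frac{1}{8} \cdot 10 + \left(E + E^{2}\right)\right) = -3 + \left(\frac{5}{2} + \left(E + E^{2}\right)\right) = -3 + \left(\frac{5}{2} + E + E^{2}\right) = - \frac{1}{2} + E + E^{2}$)
$z{\left(100 \right)} - -44832 = \left(- \frac{1}{2} + 100 + 100^{2}\right) - -44832 = \left(- \frac{1}{2} + 100 + 10000\right) + 44832 = \frac{20199}{2} + 44832 = \frac{109863}{2}$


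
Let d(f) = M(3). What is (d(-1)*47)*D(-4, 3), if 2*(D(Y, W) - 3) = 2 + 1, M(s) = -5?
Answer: -2115/2 ≈ -1057.5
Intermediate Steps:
d(f) = -5
D(Y, W) = 9/2 (D(Y, W) = 3 + (2 + 1)/2 = 3 + (1/2)*3 = 3 + 3/2 = 9/2)
(d(-1)*47)*D(-4, 3) = -5*47*(9/2) = -235*9/2 = -2115/2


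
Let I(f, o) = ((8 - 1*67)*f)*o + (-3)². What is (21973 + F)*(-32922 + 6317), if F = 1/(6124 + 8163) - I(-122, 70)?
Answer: 183171385057355/14287 ≈ 1.2821e+10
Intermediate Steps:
I(f, o) = 9 - 59*f*o (I(f, o) = ((8 - 67)*f)*o + 9 = (-59*f)*o + 9 = -59*f*o + 9 = 9 - 59*f*o)
F = -7198776402/14287 (F = 1/(6124 + 8163) - (9 - 59*(-122)*70) = 1/14287 - (9 + 503860) = 1/14287 - 1*503869 = 1/14287 - 503869 = -7198776402/14287 ≈ -5.0387e+5)
(21973 + F)*(-32922 + 6317) = (21973 - 7198776402/14287)*(-32922 + 6317) = -6884848151/14287*(-26605) = 183171385057355/14287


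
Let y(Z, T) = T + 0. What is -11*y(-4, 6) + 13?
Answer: -53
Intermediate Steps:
y(Z, T) = T
-11*y(-4, 6) + 13 = -11*6 + 13 = -66 + 13 = -53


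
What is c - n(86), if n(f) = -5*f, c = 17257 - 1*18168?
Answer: -481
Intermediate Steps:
c = -911 (c = 17257 - 18168 = -911)
c - n(86) = -911 - (-5)*86 = -911 - 1*(-430) = -911 + 430 = -481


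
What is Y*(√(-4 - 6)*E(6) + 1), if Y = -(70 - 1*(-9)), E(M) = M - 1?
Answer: -79 - 395*I*√10 ≈ -79.0 - 1249.1*I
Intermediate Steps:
E(M) = -1 + M
Y = -79 (Y = -(70 + 9) = -1*79 = -79)
Y*(√(-4 - 6)*E(6) + 1) = -79*(√(-4 - 6)*(-1 + 6) + 1) = -79*(√(-10)*5 + 1) = -79*((I*√10)*5 + 1) = -79*(5*I*√10 + 1) = -79*(1 + 5*I*√10) = -79 - 395*I*√10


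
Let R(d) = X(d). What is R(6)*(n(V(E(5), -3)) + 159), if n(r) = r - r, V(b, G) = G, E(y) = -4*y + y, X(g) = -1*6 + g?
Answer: 0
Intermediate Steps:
X(g) = -6 + g
E(y) = -3*y
R(d) = -6 + d
n(r) = 0
R(6)*(n(V(E(5), -3)) + 159) = (-6 + 6)*(0 + 159) = 0*159 = 0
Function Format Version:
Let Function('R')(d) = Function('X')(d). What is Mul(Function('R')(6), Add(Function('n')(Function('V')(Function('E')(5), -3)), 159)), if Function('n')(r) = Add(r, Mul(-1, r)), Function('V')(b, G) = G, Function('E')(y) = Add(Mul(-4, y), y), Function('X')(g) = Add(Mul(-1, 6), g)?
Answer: 0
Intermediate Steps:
Function('X')(g) = Add(-6, g)
Function('E')(y) = Mul(-3, y)
Function('R')(d) = Add(-6, d)
Function('n')(r) = 0
Mul(Function('R')(6), Add(Function('n')(Function('V')(Function('E')(5), -3)), 159)) = Mul(Add(-6, 6), Add(0, 159)) = Mul(0, 159) = 0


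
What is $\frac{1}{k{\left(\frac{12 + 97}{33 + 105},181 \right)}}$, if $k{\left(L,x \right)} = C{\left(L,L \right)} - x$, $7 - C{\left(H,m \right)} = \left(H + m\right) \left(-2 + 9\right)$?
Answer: $- \frac{69}{12769} \approx -0.0054037$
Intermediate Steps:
$C{\left(H,m \right)} = 7 - 7 H - 7 m$ ($C{\left(H,m \right)} = 7 - \left(H + m\right) \left(-2 + 9\right) = 7 - \left(H + m\right) 7 = 7 - \left(7 H + 7 m\right) = 7 - 7 H - 7 m$)
$k{\left(L,x \right)} = 7 - x - 14 L$ ($k{\left(L,x \right)} = \left(7 - 7 L - 7 L\right) - x = \left(7 - 14 L\right) - x = 7 - x - 14 L$)
$\frac{1}{k{\left(\frac{12 + 97}{33 + 105},181 \right)}} = \frac{1}{7 - 181 - 14 \frac{12 + 97}{33 + 105}} = \frac{1}{7 - 181 - 14 \cdot \frac{109}{138}} = \frac{1}{7 - 181 - 14 \cdot 109 \cdot \frac{1}{138}} = \frac{1}{7 - 181 - \frac{763}{69}} = \frac{1}{- \frac{12769}{69}} = - \frac{69}{12769}$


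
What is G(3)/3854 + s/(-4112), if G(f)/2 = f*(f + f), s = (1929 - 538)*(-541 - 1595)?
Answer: 715691271/990478 ≈ 722.57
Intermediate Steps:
s = -2971176 (s = 1391*(-2136) = -2971176)
G(f) = 4*f² (G(f) = 2*(f*(f + f)) = 2*(f*(2*f)) = 2*(2*f²) = 4*f²)
G(3)/3854 + s/(-4112) = (4*3²)/3854 - 2971176/(-4112) = (4*9)*(1/3854) - 2971176*(-1/4112) = 36*(1/3854) + 371397/514 = 18/1927 + 371397/514 = 715691271/990478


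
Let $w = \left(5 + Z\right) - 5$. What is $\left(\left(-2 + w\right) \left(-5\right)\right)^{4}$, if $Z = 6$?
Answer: $160000$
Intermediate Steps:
$w = 6$ ($w = \left(5 + 6\right) - 5 = 11 - 5 = 6$)
$\left(\left(-2 + w\right) \left(-5\right)\right)^{4} = \left(\left(-2 + 6\right) \left(-5\right)\right)^{4} = \left(4 \left(-5\right)\right)^{4} = \left(-20\right)^{4} = 160000$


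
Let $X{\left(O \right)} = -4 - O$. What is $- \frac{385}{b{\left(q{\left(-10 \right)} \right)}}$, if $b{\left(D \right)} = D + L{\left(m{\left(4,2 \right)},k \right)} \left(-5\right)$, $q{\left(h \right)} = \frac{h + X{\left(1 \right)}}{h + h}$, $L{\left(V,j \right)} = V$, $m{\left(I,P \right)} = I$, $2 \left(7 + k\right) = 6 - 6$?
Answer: $20$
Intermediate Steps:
$k = -7$ ($k = -7 + \frac{6 - 6}{2} = -7 + \frac{1}{2} \cdot 0 = -7 + 0 = -7$)
$q{\left(h \right)} = \frac{-5 + h}{2 h}$ ($q{\left(h \right)} = \frac{h - 5}{h + h} = \frac{h - 5}{2 h} = \left(h - 5\right) \frac{1}{2 h} = \left(-5 + h\right) \frac{1}{2 h} = \frac{-5 + h}{2 h}$)
$b{\left(D \right)} = -20 + D$ ($b{\left(D \right)} = D + 4 \left(-5\right) = D - 20 = -20 + D$)
$- \frac{385}{b{\left(q{\left(-10 \right)} \right)}} = - \frac{385}{-20 + \frac{-5 - 10}{2 \left(-10\right)}} = - \frac{385}{-20 + \frac{1}{2} \left(- \frac{1}{10}\right) \left(-15\right)} = - \frac{385}{-20 + \frac{3}{4}} = - \frac{385}{- \frac{77}{4}} = \left(-385\right) \left(- \frac{4}{77}\right) = 20$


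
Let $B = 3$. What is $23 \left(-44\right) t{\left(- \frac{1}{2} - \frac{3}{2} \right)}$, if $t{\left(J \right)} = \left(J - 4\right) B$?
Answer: $18216$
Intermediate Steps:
$t{\left(J \right)} = -12 + 3 J$ ($t{\left(J \right)} = \left(J - 4\right) 3 = \left(-4 + J\right) 3 = -12 + 3 J$)
$23 \left(-44\right) t{\left(- \frac{1}{2} - \frac{3}{2} \right)} = 23 \left(-44\right) \left(-12 + 3 \left(- \frac{1}{2} - \frac{3}{2}\right)\right) = - 1012 \left(-12 + 3 \left(\left(-1\right) \frac{1}{2} - \frac{3}{2}\right)\right) = - 1012 \left(-12 + 3 \left(- \frac{1}{2} - \frac{3}{2}\right)\right) = - 1012 \left(-12 + 3 \left(-2\right)\right) = - 1012 \left(-12 - 6\right) = \left(-1012\right) \left(-18\right) = 18216$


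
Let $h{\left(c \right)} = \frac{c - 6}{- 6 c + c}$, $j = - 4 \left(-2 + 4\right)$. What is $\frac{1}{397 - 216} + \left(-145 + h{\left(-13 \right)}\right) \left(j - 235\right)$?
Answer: $\frac{415375517}{11765} \approx 35306.0$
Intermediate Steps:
$j = -8$ ($j = \left(-4\right) 2 = -8$)
$h{\left(c \right)} = - \frac{-6 + c}{5 c}$ ($h{\left(c \right)} = \frac{-6 + c}{\left(-5\right) c} = \left(-6 + c\right) \left(- \frac{1}{5 c}\right) = - \frac{-6 + c}{5 c}$)
$\frac{1}{397 - 216} + \left(-145 + h{\left(-13 \right)}\right) \left(j - 235\right) = \frac{1}{397 - 216} + \left(-145 + \frac{6 - -13}{5 \left(-13\right)}\right) \left(-8 - 235\right) = \frac{1}{181} + \left(-145 + \frac{1}{5} \left(- \frac{1}{13}\right) \left(6 + 13\right)\right) \left(-243\right) = \frac{1}{181} + \left(-145 + \frac{1}{5} \left(- \frac{1}{13}\right) 19\right) \left(-243\right) = \frac{1}{181} + \left(-145 - \frac{19}{65}\right) \left(-243\right) = \frac{1}{181} - - \frac{2294892}{65} = \frac{1}{181} + \frac{2294892}{65} = \frac{415375517}{11765}$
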